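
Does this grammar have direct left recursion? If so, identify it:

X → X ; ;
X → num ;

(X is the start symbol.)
Direct left recursion occurs when N → N α for some non-terminal N (the right-hand side begins with the left-hand side itself).

X → X ; ;: LEFT RECURSIVE (starts with X)
X → num ;: starts with num

The grammar has direct left recursion on: X.

Answer: Yes, X is left-recursive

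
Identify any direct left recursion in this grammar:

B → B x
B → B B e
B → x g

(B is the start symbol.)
B → B x: LEFT RECURSIVE (starts with B)
B → B B e: LEFT RECURSIVE (starts with B)
B → x g: starts with x

The grammar has direct left recursion on: B.

Answer: Yes, B is left-recursive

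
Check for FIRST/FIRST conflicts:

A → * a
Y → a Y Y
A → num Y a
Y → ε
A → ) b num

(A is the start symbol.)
A FIRST/FIRST conflict occurs when two productions N → α and N → β for the same non-terminal have FIRST(α) ∩ FIRST(β) ≠ ∅ (with ε ∈ FIRST of a nullable right-hand side, so two nullable alternatives also conflict).

Productions for A:
  A → * a: FIRST = { '*' }
  A → num Y a: FIRST = { 'num' }
  A → ) b num: FIRST = { ')' }
Productions for Y:
  Y → a Y Y: FIRST = { 'a' }
  Y → ε: FIRST = { ε }

All alternatives of each non-terminal have pairwise disjoint FIRST sets.

Answer: No FIRST/FIRST conflicts.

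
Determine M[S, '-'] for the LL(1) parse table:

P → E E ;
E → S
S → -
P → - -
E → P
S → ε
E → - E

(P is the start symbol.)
To find M[S, '-'], we find productions for S where '-' is in the predict set (PREDICT(N → α) = (FIRST(α) \ {ε}) ∪ (FOLLOW(N) if α ⇒* ε)).

Relevant sets:
  FOLLOW(S) = { '-', ';' }

S → -: PREDICT = { '-' }
  '-' is in predict set, so this production goes in M[S, '-']
S → ε: PREDICT = { '-', ';' }
  '-' is in predict set, so this production goes in M[S, '-']

M[S, '-'] = S → -, S → ε  (a multiply-defined cell — the grammar is not LL(1))

Answer: S → -, S → ε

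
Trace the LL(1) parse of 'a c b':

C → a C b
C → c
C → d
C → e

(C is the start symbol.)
Stack is shown with the top on the left.

Stack    Input    Action
------------------------
C $      a c b $  output C → a C b
a C b $  a c b $  match 'a'
C b $    c b $    output C → c
c b $    c b $    match 'c'
b $      b $      match 'b'
$        $        accept

The string is accepted.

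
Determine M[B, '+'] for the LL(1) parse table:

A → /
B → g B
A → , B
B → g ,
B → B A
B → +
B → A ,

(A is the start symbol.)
To find M[B, '+'], we find productions for B where '+' is in the predict set (PREDICT(N → α) = (FIRST(α) \ {ε}) ∪ (FOLLOW(N) if α ⇒* ε)).

Relevant sets:
  FIRST(B) = { '+', ',', '/', 'g' }
  FIRST(A) = { ',', '/' }

B → g B: PREDICT = { 'g' }
B → g ,: PREDICT = { 'g' }
B → B A: PREDICT = { '+', ',', '/', 'g' }
  '+' is in predict set, so this production goes in M[B, '+']
B → +: PREDICT = { '+' }
  '+' is in predict set, so this production goes in M[B, '+']
B → A ,: PREDICT = { ',', '/' }

M[B, '+'] = B → B A, B → +  (a multiply-defined cell — the grammar is not LL(1))

Answer: B → B A, B → +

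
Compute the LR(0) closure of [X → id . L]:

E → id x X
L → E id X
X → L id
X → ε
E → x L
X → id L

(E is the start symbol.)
To compute CLOSURE, for each item [A → α.Bβ] where B is a non-terminal, add [B → .γ] for all productions B → γ; repeat for the newly added items until nothing changes.

Start with: [X → id . L]
  [X → id . L] has the dot before L: add [L → . E id X]
  [L → . E id X] has the dot before E: add [E → . id x X], [E → . x L]
No further items can be added.

CLOSURE = { [E → . id x X], [E → . x L], [L → . E id X], [X → id . L] }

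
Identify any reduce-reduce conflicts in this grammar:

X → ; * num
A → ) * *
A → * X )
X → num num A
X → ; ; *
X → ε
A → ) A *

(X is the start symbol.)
No reduce-reduce conflicts

A reduce-reduce conflict occurs when an LR(0) state has two complete items [A → α .] and [B → β .] — both call for a reduction, and with no lookahead the parser cannot choose between them.

Augment with X' → X and build the canonical LR(0) collection (I0 = CLOSURE({[X' → . X]}), then GOTO on every symbol after a dot until no new states appear). It has 18 states:
  I0: { [X → . ; * num], [X → . ; ; *], [X → . num num A], [X → .], [X' → . X] }  — shift, reduce
  I1: { [X → ; . * num], [X → ; . ; *] }  — shift
  I2: { [X' → X .] }  — accept
  I3: { [X → num . num A] }  — shift
  I4: { [A → . ) * *], [A → . ) A *], [A → . * X )], [X → num num . A] }  — shift
  I5: { [A → ) . * *], [A → ) . A *], [A → . ) * *], [A → . ) A *], [A → . * X )] }  — shift
  I6: { [A → * . X )], [X → . ; * num], [X → . ; ; *], [X → . num num A], [X → .] }  — shift, reduce
  I7: { [X → num num A .] }  — reduce
  I8: { [A → * X . )] }  — shift
  I9: { [A → * X ) .] }  — reduce
  I10: { [A → ) * . *], [A → * . X )], [X → . ; * num], [X → . ; ; *], [X → . num num A], [X → .] }  — shift, reduce
  I11: { [A → ) A . *] }  — shift
  I12: { [A → ) A * .] }  — reduce
  I13: { [A → ) * * .] }  — reduce
  I14: { [X → ; * . num] }  — shift
  I15: { [X → ; ; . *] }  — shift
  I16: { [X → ; ; * .] }  — reduce
  I17: { [X → ; * num .] }  — reduce

No state contains more than one complete item.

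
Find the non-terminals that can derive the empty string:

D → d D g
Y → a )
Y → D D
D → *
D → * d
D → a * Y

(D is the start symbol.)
None

There are no ε-productions, so no non-terminal can derive ε.
No non-terminals are nullable.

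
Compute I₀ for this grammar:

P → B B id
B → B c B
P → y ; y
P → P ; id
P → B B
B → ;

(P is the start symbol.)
First, augment the grammar with P' → P
I₀ = CLOSURE({ [P' → . P] }):
  [P' → . P] has the dot before P: add [P → . B B id], [P → . y ; y], [P → . P ; id], [P → . B B]
  [P → . B B id] has the dot before B: add [B → . B c B], [B → . ;]
No further items can be added.

I₀ = { [B → . ;], [B → . B c B], [P → . B B id], [P → . B B], [P → . P ; id], [P → . y ; y], [P' → . P] }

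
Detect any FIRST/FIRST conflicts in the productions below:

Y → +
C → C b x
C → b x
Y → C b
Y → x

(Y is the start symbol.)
Yes. C → C b x / C → b x on { 'b' }

FIRST sets of the non-terminals at (or reachable through a nullable prefix from) the front of some alternative:
  FIRST(C) = { 'b' }

Productions for Y:
  Y → +: FIRST = { '+' }
  Y → C b: FIRST = { 'b' }
  Y → x: FIRST = { 'x' }
Productions for C:
  C → C b x: FIRST = { 'b' }
  C → b x: FIRST = { 'b' }

Conflict for C: C → C b x and C → b x
  Overlap: { 'b' }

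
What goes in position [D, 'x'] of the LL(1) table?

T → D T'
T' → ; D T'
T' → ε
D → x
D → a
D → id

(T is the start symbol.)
To find M[D, 'x'], we find productions for D where 'x' is in the predict set (PREDICT(N → α) = (FIRST(α) \ {ε}) ∪ (FOLLOW(N) if α ⇒* ε)).

D → x: PREDICT = { 'x' }
  'x' is in predict set, so this production goes in M[D, 'x']
D → a: PREDICT = { 'a' }
D → id: PREDICT = { 'id' }

M[D, 'x'] = D → x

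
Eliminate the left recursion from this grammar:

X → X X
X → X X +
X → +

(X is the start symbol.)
X is directly left-recursive. The standard transformation for
  A → A α₁ | ... | A α_m | β₁ | ... | β_n
is
  A  → β₁ A' | ... | β_n A'
  A' → α₁ A' | ... | α_m A' | ε

X → + becomes X → + X'
X → X X becomes X' → X X'
X → X X + becomes X' → X + X'
Add X' → ε

Resulting grammar:
X → + X'
X' → X X'
X' → X + X'
X' → ε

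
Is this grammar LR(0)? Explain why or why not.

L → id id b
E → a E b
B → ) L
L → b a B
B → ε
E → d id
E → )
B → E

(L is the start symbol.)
No. Shift-reduce conflict between [B → .] and [B → . ) L]

A grammar is LR(0) if no state in the canonical LR(0) collection has:
  - both a shift item (dot before a terminal) and a complete item (shift-reduce conflict), or
  - two or more complete items (reduce-reduce conflict; the accept item [L' → L .] counts as a complete item here).

Augment with L' → L and build the canonical LR(0) collection (I0 = CLOSURE({[L' → . L]}), then GOTO on every symbol after a dot until no new states appear). It has 17 states:
  I0: { [L → . b a B], [L → . id id b], [L' → . L] }  — shift
  I1: { [L' → L .] }  — accept
  I2: { [L → b . a B] }  — shift
  I3: { [L → id . id b] }  — shift
  I4: { [L → id id . b] }  — shift
  I5: { [L → id id b .] }  — reduce
  I6: { [B → . ) L], [B → . E], [B → .], [E → . )], [E → . a E b], [E → . d id], [L → b a . B] }  — shift, reduce
  I7: { [B → ) . L], [E → ) .], [L → . b a B], [L → . id id b] }  — shift, reduce
  I8: { [L → b a B .] }  — reduce
  I9: { [B → E .] }  — reduce
  I10: { [E → . )], [E → . a E b], [E → . d id], [E → a . E b] }  — shift
  I11: { [E → d . id] }  — shift
  I12: { [E → d id .] }  — reduce
  I13: { [E → ) .] }  — reduce
  I14: { [E → a E . b] }  — shift
  I15: { [E → a E b .] }  — reduce
  I16: { [B → ) L .] }  — reduce

Conflict in state I6:
  Shift-reduce conflict between [B → .] and [B → . ) L]
So the grammar is NOT LR(0).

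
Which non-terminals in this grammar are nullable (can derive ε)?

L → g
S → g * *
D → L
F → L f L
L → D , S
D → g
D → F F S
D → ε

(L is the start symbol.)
A non-terminal is nullable if it can derive ε (the empty string): either it has an ε-production, or it has a production whose right-hand side consists entirely of nullable non-terminals.

ε-productions: D → ε
So D is immediately nullable.
No further non-terminal can be added: every production for the remaining non-terminals contains a terminal or a non-nullable non-terminal.
Nullable = { 'D' }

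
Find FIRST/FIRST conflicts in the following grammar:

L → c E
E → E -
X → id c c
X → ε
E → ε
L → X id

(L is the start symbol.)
No FIRST/FIRST conflicts.

A FIRST/FIRST conflict occurs when two productions N → α and N → β for the same non-terminal have FIRST(α) ∩ FIRST(β) ≠ ∅ (with ε ∈ FIRST of a nullable right-hand side, so two nullable alternatives also conflict).

FIRST sets of the non-terminals at (or reachable through a nullable prefix from) the front of some alternative:
  FIRST(X) = { 'id', ε }
  FIRST(E) = { '-', ε }

Productions for L:
  L → c E: FIRST = { 'c' }
  L → X id: FIRST = { 'id' }
Productions for E:
  E → E -: FIRST = { '-' }
  E → ε: FIRST = { ε }
Productions for X:
  X → id c c: FIRST = { 'id' }
  X → ε: FIRST = { ε }

All alternatives of each non-terminal have pairwise disjoint FIRST sets.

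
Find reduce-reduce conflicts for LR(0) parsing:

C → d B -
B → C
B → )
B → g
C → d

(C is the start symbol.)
A reduce-reduce conflict occurs when an LR(0) state has two complete items [A → α .] and [B → β .] — both call for a reduction, and with no lookahead the parser cannot choose between them.

Augment with C' → C and build the canonical LR(0) collection (I0 = CLOSURE({[C' → . C]}), then GOTO on every symbol after a dot until no new states appear). It has 8 states:
  I0: { [C → . d B -], [C → . d], [C' → . C] }  — shift
  I1: { [C' → C .] }  — accept
  I2: { [B → . )], [B → . C], [B → . g], [C → . d B -], [C → . d], [C → d . B -], [C → d .] }  — shift, reduce
  I3: { [B → ) .] }  — reduce
  I4: { [C → d B . -] }  — shift
  I5: { [B → C .] }  — reduce
  I6: { [B → g .] }  — reduce
  I7: { [C → d B - .] }  — reduce

No state contains more than one complete item.

Answer: No reduce-reduce conflicts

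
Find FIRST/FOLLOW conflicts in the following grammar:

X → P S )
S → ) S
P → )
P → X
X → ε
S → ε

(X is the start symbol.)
Nullable non-terminals: P, S, X.
FIRST sets used below: FIRST(X) = { ')', ε }, FIRST(P) = { ')', ε }, FIRST(S) = { ')', ε }

P: nullable alternative(s) P → X; FOLLOW(P) = { ')' }
  P → ): FIRST \ {ε} = { ')' } — overlaps FOLLOW(P) on { ')' }: CONFLICT
  P → X: FIRST \ {ε} = { ')' } — this is the only nullable alternative, skip

S: nullable alternative(s) S → ε; FOLLOW(S) = { ')' }
  S → ) S: FIRST \ {ε} = { ')' } — overlaps FOLLOW(S) on { ')' }: CONFLICT
  S → ε: FIRST \ {ε} = { } — this is the only nullable alternative, skip

X: nullable alternative(s) X → ε; FOLLOW(X) = { $, ')' }
  X → P S ): FIRST \ {ε} = { ')' } — overlaps FOLLOW(X) on { ')' }: CONFLICT
  X → ε: FIRST \ {ε} = { } — this is the only nullable alternative, skip

So the grammar has 3 FIRST/FOLLOW conflicts (marked CONFLICT above).

Answer: Yes. X → P S ')' with FOLLOW(X) on { ')' }; S → ')' S with FOLLOW(S) on { ')' }; P → ')' with FOLLOW(P) on { ')' }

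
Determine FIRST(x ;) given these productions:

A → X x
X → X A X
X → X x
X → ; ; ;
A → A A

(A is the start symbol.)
{ 'x' }

To compute FIRST(x ;), process the symbols left to right:
Symbol x is a terminal. Add 'x' and stop.
FIRST(x ;) = { 'x' }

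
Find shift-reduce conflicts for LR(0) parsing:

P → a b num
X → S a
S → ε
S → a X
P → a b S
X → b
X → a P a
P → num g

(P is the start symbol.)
Yes — I5: [S → .] vs [P → a b . num]; I7: [S → .] vs [S → . a X]; I11: [S → .] vs [P → . a b S]; I14: [S → .] vs [P → . a b S]; I15: [S → .] vs [P → a b . num]

A shift-reduce conflict occurs when an LR(0) state has both:
  - a complete (reduce) item [A → α .] (dot at the end), and
  - a shift item [B → β . c γ] (dot before a terminal).

Augment with P' → P and build the canonical LR(0) collection (I0 = CLOSURE({[P' → . P]}), then GOTO on every symbol after a dot until no new states appear). It has 18 states:
  I0: { [P → . a b S], [P → . a b num], [P → . num g], [P' → . P] }  — shift
  I1: { [P' → P .] }  — accept
  I2: { [P → a . b S], [P → a . b num] }  — shift
  I3: { [P → num . g] }  — shift
  I4: { [P → num g .] }  — reduce
  I5: { [P → a b . S], [P → a b . num], [S → . a X], [S → .] }  — shift, reduce
  I6: { [P → a b S .] }  — reduce
  I7: { [S → . a X], [S → .], [S → a . X], [X → . S a], [X → . a P a], [X → . b] }  — shift, reduce
  I8: { [P → a b num .] }  — reduce
  I9: { [X → S . a] }  — shift
  I10: { [S → a X .] }  — reduce
  I11: { [P → . a b S], [P → . a b num], [P → . num g], [S → . a X], [S → .], [S → a . X], [X → . S a], [X → . a P a], [X → . b], [X → a . P a] }  — shift, reduce
  I12: { [X → b .] }  — reduce
  I13: { [X → a P . a] }  — shift
  I14: { [P → . a b S], [P → . a b num], [P → . num g], [P → a . b S], [P → a . b num], [S → . a X], [S → .], [S → a . X], [X → . S a], [X → . a P a], [X → . b], [X → a . P a] }  — shift, reduce
  I15: { [P → a b . S], [P → a b . num], [S → . a X], [S → .], [X → b .] }  — shift, 2 reduces
  I16: { [X → a P a .] }  — reduce
  I17: { [X → S a .] }  — reduce

I5 contains reduce item [S → .] and shift items [P → a b . num], [S → . a X] — shift-reduce conflict.
I7 contains reduce item [S → .] and shift items [S → . a X], [X → . a P a], [X → . b] — shift-reduce conflict.
I11 contains reduce item [S → .] and shift items [P → . a b S], [P → . a b num], [P → . num g], [S → . a X], [X → . a P a], [X → . b] — shift-reduce conflict.
I14 contains reduce item [S → .] and shift items [P → . a b S], [P → a . b S], [P → . a b num], [P → a . b num], [P → . num g], [S → . a X], [X → . a P a], [X → . b] — shift-reduce conflict.
I15 contains reduce items [S → .], [X → b .] and shift items [P → a b . num], [S → . a X] — shift-reduce conflict.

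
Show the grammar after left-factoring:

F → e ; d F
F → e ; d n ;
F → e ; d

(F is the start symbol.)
Left-factoring transforms A → αβ₁ | αβ₂ into A → αA' and A' → β₁ | β₂
(α is the longest common prefix among the alternatives). Repeat until
no nonterminal has two alternatives with a common prefix.

Round 1: F has alternatives sharing prefix 'e ; d'. Introduce F': F → e ; d F'
  Add: F' → F
  Add: F' → n ;
  Add: F' → ε

No remaining common prefixes — done.

Resulting grammar:
F → e ; d F'
F' → F
F' → n ;
F' → ε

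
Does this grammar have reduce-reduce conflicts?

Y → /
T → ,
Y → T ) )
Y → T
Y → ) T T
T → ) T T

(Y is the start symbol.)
Augment with Y' → Y and build the canonical LR(0) collection (I0 = CLOSURE({[Y' → . Y]}), then GOTO on every symbol after a dot until no new states appear). It has 13 states:
  I0: { [T → . ) T T], [T → . ,], [Y → . ) T T], [Y → . /], [Y → . T ) )], [Y → . T], [Y' → . Y] }  — shift
  I1: { [T → ) . T T], [T → . ) T T], [T → . ,], [Y → ) . T T] }  — shift
  I2: { [T → , .] }  — reduce
  I3: { [Y → / .] }  — reduce
  I4: { [Y → T . ) )], [Y → T .] }  — shift, reduce
  I5: { [Y' → Y .] }  — accept
  I6: { [Y → T ) . )] }  — shift
  I7: { [Y → T ) ) .] }  — reduce
  I8: { [T → ) . T T], [T → . ) T T], [T → . ,] }  — shift
  I9: { [T → ) T . T], [T → . ) T T], [T → . ,], [Y → ) T . T] }  — shift
  I10: { [T → ) T T .], [Y → ) T T .] }  — 2 reduces
  I11: { [T → ) T . T], [T → . ) T T], [T → . ,] }  — shift
  I12: { [T → ) T T .] }  — reduce

I10 contains complete items [T → ) T T .], [Y → ) T T .] — reduce-reduce conflict.

Answer: Yes — I10: [T → ) T T .] vs [Y → ) T T .]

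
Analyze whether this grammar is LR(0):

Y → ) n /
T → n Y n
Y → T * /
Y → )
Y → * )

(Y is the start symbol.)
A grammar is LR(0) if no state in the canonical LR(0) collection has:
  - both a shift item (dot before a terminal) and a complete item (shift-reduce conflict), or
  - two or more complete items (reduce-reduce conflict; the accept item [Y' → Y .] counts as a complete item here).

Augment with Y' → Y and build the canonical LR(0) collection (I0 = CLOSURE({[Y' → . Y]}), then GOTO on every symbol after a dot until no new states appear). It has 13 states:
  I0: { [T → . n Y n], [Y → . ) n /], [Y → . )], [Y → . * )], [Y → . T * /], [Y' → . Y] }  — shift
  I1: { [Y → ) . n /], [Y → ) .] }  — shift, reduce
  I2: { [Y → * . )] }  — shift
  I3: { [Y → T . * /] }  — shift
  I4: { [Y' → Y .] }  — accept
  I5: { [T → . n Y n], [T → n . Y n], [Y → . ) n /], [Y → . )], [Y → . * )], [Y → . T * /] }  — shift
  I6: { [T → n Y . n] }  — shift
  I7: { [T → n Y n .] }  — reduce
  I8: { [Y → T * . /] }  — shift
  I9: { [Y → T * / .] }  — reduce
  I10: { [Y → * ) .] }  — reduce
  I11: { [Y → ) n . /] }  — shift
  I12: { [Y → ) n / .] }  — reduce

Conflict in state I1:
  Shift-reduce conflict between [Y → ) .] and [Y → ) . n /]
So the grammar is NOT LR(0).

Answer: No. Shift-reduce conflict between [Y → ) .] and [Y → ) . n /]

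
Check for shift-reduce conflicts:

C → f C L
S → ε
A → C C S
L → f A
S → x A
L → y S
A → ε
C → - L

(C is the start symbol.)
Yes — I6: [A → .] vs [C → . - L]; I7: [S → .] vs [S → . x A]; I9: [A → .] vs [C → . - L]; I12: [S → .] vs [S → . x A]

A shift-reduce conflict occurs when an LR(0) state has both:
  - a complete (reduce) item [A → α .] (dot at the end), and
  - a shift item [B → β . c γ] (dot before a terminal).

Augment with C' → C and build the canonical LR(0) collection (I0 = CLOSURE({[C' → . C]}), then GOTO on every symbol after a dot until no new states appear). It has 16 states:
  I0: { [C → . - L], [C → . f C L], [C' → . C] }  — shift
  I1: { [C → - . L], [L → . f A], [L → . y S] }  — shift
  I2: { [C' → C .] }  — accept
  I3: { [C → . - L], [C → . f C L], [C → f . C L] }  — shift
  I4: { [C → f C . L], [L → . f A], [L → . y S] }  — shift
  I5: { [C → f C L .] }  — reduce
  I6: { [A → . C C S], [A → .], [C → . - L], [C → . f C L], [L → f . A] }  — shift, reduce
  I7: { [L → y . S], [S → . x A], [S → .] }  — shift, reduce
  I8: { [L → y S .] }  — reduce
  I9: { [A → . C C S], [A → .], [C → . - L], [C → . f C L], [S → x . A] }  — shift, reduce
  I10: { [S → x A .] }  — reduce
  I11: { [A → C . C S], [C → . - L], [C → . f C L] }  — shift
  I12: { [A → C C . S], [S → . x A], [S → .] }  — shift, reduce
  I13: { [A → C C S .] }  — reduce
  I14: { [L → f A .] }  — reduce
  I15: { [C → - L .] }  — reduce

I6 contains reduce item [A → .] and shift items [C → . - L], [C → . f C L] — shift-reduce conflict.
I7 contains reduce item [S → .] and shift item [S → . x A] — shift-reduce conflict.
I9 contains reduce item [A → .] and shift items [C → . - L], [C → . f C L] — shift-reduce conflict.
I12 contains reduce item [S → .] and shift item [S → . x A] — shift-reduce conflict.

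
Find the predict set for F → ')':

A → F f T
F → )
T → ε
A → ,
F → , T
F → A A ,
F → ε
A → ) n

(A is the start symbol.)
PREDICT(F → ')') = (FIRST(RHS) \ {ε}) ∪ (FOLLOW(F) if ε ∈ FIRST(RHS), i.e. RHS ⇒* ε)
FIRST(')') = { ')' }
ε ∉ FIRST(')'), so FOLLOW(F) is not added.
PREDICT(F → ')') = { ')' }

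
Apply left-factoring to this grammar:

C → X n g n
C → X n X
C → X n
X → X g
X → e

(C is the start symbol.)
C → X n C'
C' → g n
C' → X
C' → ε
X → X g
X → e

Left-factoring transforms A → αβ₁ | αβ₂ into A → αA' and A' → β₁ | β₂
(α is the longest common prefix among the alternatives). Repeat until
no nonterminal has two alternatives with a common prefix.

Round 1: C has alternatives sharing prefix 'X n'. Introduce C': C → X n C'
  Add: C' → g n
  Add: C' → X
  Add: C' → ε

No remaining common prefixes — done.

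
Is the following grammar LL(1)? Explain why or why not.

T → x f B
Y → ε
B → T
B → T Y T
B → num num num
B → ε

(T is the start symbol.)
A grammar is LL(1) if for each non-terminal N with multiple productions, the predict sets of those productions are pairwise disjoint, where PREDICT(N → α) = (FIRST(α) \ {ε}) ∪ (FOLLOW(N) if α ⇒* ε).

Relevant sets:
  FIRST(T) = { 'x' }
  FOLLOW(B) = { $, 'x' }

For B:
  PREDICT(B → T) = { 'x' }
  PREDICT(B → T Y T) = { 'x' }
  PREDICT(B → num num num) = { 'num' }
  PREDICT(B → ε) = { $, 'x' }
T, Y have a single production, so nothing to check there.

Conflict found: Predict set conflict for B: { 'x' }
The grammar is NOT LL(1).

Answer: No. Predict set conflict for B: { 'x' }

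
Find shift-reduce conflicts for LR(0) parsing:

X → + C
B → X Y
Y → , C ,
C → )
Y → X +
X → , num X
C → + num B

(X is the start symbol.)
Augment with X' → X and build the canonical LR(0) collection (I0 = CLOSURE({[X' → . X]}), then GOTO on every symbol after a dot until no new states appear). It has 18 states:
  I0: { [X → . + C], [X → . , num X], [X' → . X] }  — shift
  I1: { [C → . )], [C → . + num B], [X → + . C] }  — shift
  I2: { [X → , . num X] }  — shift
  I3: { [X' → X .] }  — accept
  I4: { [X → , num . X], [X → . + C], [X → . , num X] }  — shift
  I5: { [X → , num X .] }  — reduce
  I6: { [C → ) .] }  — reduce
  I7: { [C → + . num B] }  — shift
  I8: { [X → + C .] }  — reduce
  I9: { [B → . X Y], [C → + num . B], [X → . + C], [X → . , num X] }  — shift
  I10: { [C → + num B .] }  — reduce
  I11: { [B → X . Y], [X → . + C], [X → . , num X], [Y → . , C ,], [Y → . X +] }  — shift
  I12: { [C → . )], [C → . + num B], [X → , . num X], [Y → , . C ,] }  — shift
  I13: { [Y → X . +] }  — shift
  I14: { [B → X Y .] }  — reduce
  I15: { [Y → X + .] }  — reduce
  I16: { [Y → , C . ,] }  — shift
  I17: { [Y → , C , .] }  — reduce

No state contains both a complete item and a shift item.

Answer: No shift-reduce conflicts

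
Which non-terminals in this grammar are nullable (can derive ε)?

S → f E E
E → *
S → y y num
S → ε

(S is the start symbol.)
A non-terminal is nullable if it can derive ε (the empty string): either it has an ε-production, or it has a production whose right-hand side consists entirely of nullable non-terminals.

ε-productions: S → ε
So S is immediately nullable.
No further non-terminal can be added: every production for the remaining non-terminals contains a terminal or a non-nullable non-terminal.
Nullable = { 'S' }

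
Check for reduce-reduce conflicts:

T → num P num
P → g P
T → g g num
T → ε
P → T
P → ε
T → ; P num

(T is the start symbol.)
Yes — I1: [P → .] vs [T → .]; I4: [P → .] vs [T → .]; I7: [P → .] vs [T → .]; I9: [P → .] vs [T → .]; I10: [P → .] vs [T → .]

A reduce-reduce conflict occurs when an LR(0) state has two complete items [A → α .] and [B → β .] — both call for a reduction, and with no lookahead the parser cannot choose between them.

Augment with T' → T and build the canonical LR(0) collection (I0 = CLOSURE({[T' → . T]}), then GOTO on every symbol after a dot until no new states appear). It has 16 states:
  I0: { [T → . ; P num], [T → . g g num], [T → . num P num], [T → .], [T' → . T] }  — shift, reduce
  I1: { [P → . T], [P → . g P], [P → .], [T → . ; P num], [T → . g g num], [T → . num P num], [T → .], [T → ; . P num] }  — shift, 2 reduces
  I2: { [T' → T .] }  — accept
  I3: { [T → g . g num] }  — shift
  I4: { [P → . T], [P → . g P], [P → .], [T → . ; P num], [T → . g g num], [T → . num P num], [T → .], [T → num . P num] }  — shift, 2 reduces
  I5: { [T → num P . num] }  — shift
  I6: { [P → T .] }  — reduce
  I7: { [P → . T], [P → . g P], [P → .], [P → g . P], [T → . ; P num], [T → . g g num], [T → . num P num], [T → .], [T → g . g num] }  — shift, 2 reduces
  I8: { [P → g P .] }  — reduce
  I9: { [P → . T], [P → . g P], [P → .], [P → g . P], [T → . ; P num], [T → . g g num], [T → . num P num], [T → .], [T → g . g num], [T → g g . num] }  — shift, 2 reduces
  I10: { [P → . T], [P → . g P], [P → .], [T → . ; P num], [T → . g g num], [T → . num P num], [T → .], [T → g g num .], [T → num . P num] }  — shift, 3 reduces
  I11: { [T → num P num .] }  — reduce
  I12: { [T → g g . num] }  — shift
  I13: { [T → g g num .] }  — reduce
  I14: { [T → ; P . num] }  — shift
  I15: { [T → ; P num .] }  — reduce

I1 contains complete items [P → .], [T → .] — reduce-reduce conflict.
I4 contains complete items [P → .], [T → .] — reduce-reduce conflict.
I7 contains complete items [P → .], [T → .] — reduce-reduce conflict.
I9 contains complete items [P → .], [T → .] — reduce-reduce conflict.
I10 contains complete items [P → .], [T → .], [T → g g num .] — reduce-reduce conflict.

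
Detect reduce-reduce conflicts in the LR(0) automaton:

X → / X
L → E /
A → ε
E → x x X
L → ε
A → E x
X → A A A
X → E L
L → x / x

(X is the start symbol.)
A reduce-reduce conflict occurs when an LR(0) state has two complete items [A → α .] and [B → β .] — both call for a reduction, and with no lookahead the parser cannot choose between them.

Augment with X' → X and build the canonical LR(0) collection (I0 = CLOSURE({[X' → . X]}), then GOTO on every symbol after a dot until no new states appear). It has 19 states:
  I0: { [A → . E x], [A → .], [E → . x x X], [X → . / X], [X → . A A A], [X → . E L], [X' → . X] }  — shift, reduce
  I1: { [A → . E x], [A → .], [E → . x x X], [X → . / X], [X → . A A A], [X → . E L], [X → / . X] }  — shift, reduce
  I2: { [A → . E x], [A → .], [E → . x x X], [X → A . A A] }  — shift, reduce
  I3: { [A → E . x], [E → . x x X], [L → . E /], [L → . x / x], [L → .], [X → E . L] }  — shift, reduce
  I4: { [X' → X .] }  — accept
  I5: { [E → x . x X] }  — shift
  I6: { [A → . E x], [A → .], [E → . x x X], [E → x x . X], [X → . / X], [X → . A A A], [X → . E L] }  — shift, reduce
  I7: { [E → x x X .] }  — reduce
  I8: { [L → E . /] }  — shift
  I9: { [X → E L .] }  — reduce
  I10: { [A → E x .], [E → x . x X], [L → x . / x] }  — shift, reduce
  I11: { [L → x / . x] }  — shift
  I12: { [L → x / x .] }  — reduce
  I13: { [L → E / .] }  — reduce
  I14: { [A → . E x], [A → .], [E → . x x X], [X → A A . A] }  — shift, reduce
  I15: { [A → E . x] }  — shift
  I16: { [A → E x .] }  — reduce
  I17: { [X → A A A .] }  — reduce
  I18: { [X → / X .] }  — reduce

No state contains more than one complete item.

Answer: No reduce-reduce conflicts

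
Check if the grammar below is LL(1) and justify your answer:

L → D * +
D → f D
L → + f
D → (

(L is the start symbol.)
Yes, the grammar is LL(1).

A grammar is LL(1) if for each non-terminal N with multiple productions, the predict sets of those productions are pairwise disjoint, where PREDICT(N → α) = (FIRST(α) \ {ε}) ∪ (FOLLOW(N) if α ⇒* ε).

Relevant sets:
  FIRST(D) = { '(', 'f' }

For L:
  PREDICT(L → D '*' '+') = { '(', 'f' }
  PREDICT(L → '+' f) = { '+' }
For D:
  PREDICT(D → f D) = { 'f' }
  PREDICT(D → '(') = { '(' }

All predict sets are disjoint. The grammar IS LL(1).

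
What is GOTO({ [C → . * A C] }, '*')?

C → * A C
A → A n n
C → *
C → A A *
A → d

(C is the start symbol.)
GOTO(I, '*') = CLOSURE({ [A → αX.β] : [A → α.Xβ] ∈ I, X = '*' })

Items with dot before '*', with the dot advanced:
  [C → . * A C] → [C → * . A C]
Closure of the advanced items:
  [C → * . A C] has the dot before A: add [A → . A n n], [A → . d]

GOTO = { [A → . A n n], [A → . d], [C → * . A C] }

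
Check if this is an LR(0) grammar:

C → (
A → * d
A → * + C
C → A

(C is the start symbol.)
Yes, the grammar is LR(0)

Augment with C' → C and build the canonical LR(0) collection (I0 = CLOSURE({[C' → . C]}), then GOTO on every symbol after a dot until no new states appear). It has 8 states:
  I0: { [A → . * + C], [A → . * d], [C → . (], [C → . A], [C' → . C] }  — shift
  I1: { [C → ( .] }  — reduce
  I2: { [A → * . + C], [A → * . d] }  — shift
  I3: { [C → A .] }  — reduce
  I4: { [C' → C .] }  — accept
  I5: { [A → * + . C], [A → . * + C], [A → . * d], [C → . (], [C → . A] }  — shift
  I6: { [A → * d .] }  — reduce
  I7: { [A → * + C .] }  — reduce

Every state is either a pure shift/goto state or contains exactly one complete item and nothing to shift — no conflicts. The grammar is LR(0).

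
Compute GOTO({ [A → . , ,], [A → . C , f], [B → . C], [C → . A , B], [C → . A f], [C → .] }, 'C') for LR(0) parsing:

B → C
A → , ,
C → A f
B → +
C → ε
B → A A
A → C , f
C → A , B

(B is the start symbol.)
{ [A → C . , f], [B → C .] }

GOTO(I, 'C') = CLOSURE({ [A → αX.β] : [A → α.Xβ] ∈ I, X = 'C' })

Items with dot before 'C', with the dot advanced:
  [A → . C , f] → [A → C . , f]
  [B → . C] → [B → C .]
Closure adds nothing (no advanced item has the dot before a non-terminal).

GOTO = { [A → C . , f], [B → C .] }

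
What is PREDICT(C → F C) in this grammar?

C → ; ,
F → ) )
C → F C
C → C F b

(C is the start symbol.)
PREDICT(C → F C) = (FIRST(RHS) \ {ε}) ∪ (FOLLOW(C) if ε ∈ FIRST(RHS), i.e. RHS ⇒* ε)
FIRST(F) = { ')' }
FIRST(F C) = { ')' }
ε ∉ FIRST(F C), so FOLLOW(C) is not added.
PREDICT(C → F C) = { ')' }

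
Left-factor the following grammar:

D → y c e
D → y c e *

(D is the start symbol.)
D → y c e D'
D' → ε
D' → *

Left-factoring transforms A → αβ₁ | αβ₂ into A → αA' and A' → β₁ | β₂
(α is the longest common prefix among the alternatives). Repeat until
no nonterminal has two alternatives with a common prefix.

Round 1: D has alternatives sharing prefix 'y c e'. Introduce D': D → y c e D'
  Add: D' → ε
  Add: D' → *

No remaining common prefixes — done.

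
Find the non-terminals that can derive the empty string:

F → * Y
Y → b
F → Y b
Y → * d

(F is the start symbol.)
There are no ε-productions, so no non-terminal can derive ε.
No non-terminals are nullable.

Answer: None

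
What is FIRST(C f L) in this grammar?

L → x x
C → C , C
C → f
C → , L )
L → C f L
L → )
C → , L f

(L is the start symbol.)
FIRST sets of the non-terminals involved (from the grammar, by fixed-point iteration):
  FIRST(C) = { ',', 'f' }

To compute FIRST(C f L), process the symbols left to right:
Symbol C is a non-terminal. Add FIRST(C) \ {ε} = { ',', 'f' }
C is not nullable (ε ∉ FIRST(C)), so stop here.
FIRST(C f L) = { ',', 'f' }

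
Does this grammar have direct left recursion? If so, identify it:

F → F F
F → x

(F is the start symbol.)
Direct left recursion occurs when N → N α for some non-terminal N (the right-hand side begins with the left-hand side itself).

F → F F: LEFT RECURSIVE (starts with F)
F → x: starts with x

The grammar has direct left recursion on: F.

Answer: Yes, F is left-recursive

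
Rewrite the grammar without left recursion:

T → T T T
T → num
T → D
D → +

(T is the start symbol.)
T → num T'
T → D T'
T' → T T T'
T' → ε
D → +

T is directly left-recursive. The standard transformation for
  A → A α₁ | ... | A α_m | β₁ | ... | β_n
is
  A  → β₁ A' | ... | β_n A'
  A' → α₁ A' | ... | α_m A' | ε

T → num becomes T → num T'
T → D becomes T → D T'
T → T T T becomes T' → T T T'
Add T' → ε

Productions for other non-terminals are unchanged:
  D → +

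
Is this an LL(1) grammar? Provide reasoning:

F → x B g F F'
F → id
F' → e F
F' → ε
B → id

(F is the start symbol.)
A grammar is LL(1) if for each non-terminal N with multiple productions, the predict sets of those productions are pairwise disjoint, where PREDICT(N → α) = (FIRST(α) \ {ε}) ∪ (FOLLOW(N) if α ⇒* ε).

Relevant sets:
  FOLLOW(F') = { $, 'e' }

For F:
  PREDICT(F → x B g F F') = { 'x' }
  PREDICT(F → id) = { 'id' }
For F':
  PREDICT(F' → e F) = { 'e' }
  PREDICT(F' → ε) = { $, 'e' }
B has a single production, so nothing to check there.

Conflict found: Predict set conflict for F': { 'e' }
The grammar is NOT LL(1).

Answer: No. Predict set conflict for F': { 'e' }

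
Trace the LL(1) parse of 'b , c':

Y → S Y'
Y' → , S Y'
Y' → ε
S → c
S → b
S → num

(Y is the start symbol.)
Stack is shown with the top on the left.

Stack     Input    Action
-------------------------
Y $       b , c $  output Y → S Y'
S Y' $    b , c $  output S → b
b Y' $    b , c $  match 'b'
Y' $      , c $    output Y' → , S Y'
, S Y' $  , c $    match ','
S Y' $    c $      output S → c
c Y' $    c $      match 'c'
Y' $      $        output Y' → ε
$         $        accept

The string is accepted.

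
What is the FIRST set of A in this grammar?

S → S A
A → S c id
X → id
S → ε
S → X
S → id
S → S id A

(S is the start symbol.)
{ 'c', 'id' }

To compute FIRST(A), examine every production with A on the left-hand side, reading each right-hand side left to right until a non-nullable symbol is reached.

FIRST sets of the other non-terminals involved (by the same procedure, iterated to a fixed point):
  FIRST(S) = { 'c', 'id', ε }

From A → S c id:
  - S is a non-terminal: add FIRST(S) \ {ε} = { 'c', 'id' }
    S is nullable, so continue to the next symbol
  - c is a terminal: add 'c' and stop

Collecting: FIRST(A) = { 'c', 'id' }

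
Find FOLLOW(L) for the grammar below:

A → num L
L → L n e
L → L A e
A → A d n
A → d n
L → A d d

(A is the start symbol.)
In A → num L: L is at the end, add FOLLOW(A)
In L → L n e: L is followed by n e, add FIRST(n e) \ {ε} = { 'n' }
In L → L A e: L is followed by A e, add FIRST(A e) \ {ε} = { 'd', 'num' }

The FOLLOW sets referred to above (computed the same way, to a fixed point):
  FOLLOW(A) = { $, 'd', 'e' }

Taking the union: FOLLOW(L) = { $, 'd', 'e', 'n', 'num' }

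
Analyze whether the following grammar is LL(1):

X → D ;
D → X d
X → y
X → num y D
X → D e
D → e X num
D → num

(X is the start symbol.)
No. Predict set conflict for X: { 'y' }

Relevant sets:
  FIRST(D) = { 'e', 'num', 'y' }
  FIRST(X) = { 'e', 'num', 'y' }

For X:
  PREDICT(X → D ';') = { 'e', 'num', 'y' }
  PREDICT(X → y) = { 'y' }
  PREDICT(X → num y D) = { 'num' }
  PREDICT(X → D e) = { 'e', 'num', 'y' }
For D:
  PREDICT(D → X d) = { 'e', 'num', 'y' }
  PREDICT(D → e X num) = { 'e' }
  PREDICT(D → num) = { 'num' }

Conflict found: Predict set conflict for X: { 'y' }
The grammar is NOT LL(1).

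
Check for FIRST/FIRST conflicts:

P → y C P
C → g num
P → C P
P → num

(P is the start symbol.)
No FIRST/FIRST conflicts.

A FIRST/FIRST conflict occurs when two productions N → α and N → β for the same non-terminal have FIRST(α) ∩ FIRST(β) ≠ ∅ (with ε ∈ FIRST of a nullable right-hand side, so two nullable alternatives also conflict).

FIRST sets of the non-terminals at (or reachable through a nullable prefix from) the front of some alternative:
  FIRST(C) = { 'g' }

Productions for P:
  P → y C P: FIRST = { 'y' }
  P → C P: FIRST = { 'g' }
  P → num: FIRST = { 'num' }
C has only one production, so no FIRST/FIRST conflict is possible there.

All alternatives of each non-terminal have pairwise disjoint FIRST sets.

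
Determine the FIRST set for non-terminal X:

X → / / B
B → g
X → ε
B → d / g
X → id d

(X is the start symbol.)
{ '/', 'id', ε }

To compute FIRST(X), examine every production with X on the left-hand side, reading each right-hand side left to right until a non-nullable symbol is reached.

From X → / / B:
  - '/' is a terminal: add '/' and stop
From X → ε:
  - ε-production, so ε ∈ FIRST(X)
From X → id d:
  - id is a terminal: add 'id' and stop

Collecting: FIRST(X) = { '/', 'id', ε }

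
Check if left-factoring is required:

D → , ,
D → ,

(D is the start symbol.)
Yes, D has productions with common prefix ','

Left-factoring is needed when two productions for the same non-terminal
share a common prefix on the right-hand side.

Productions for D:
  D → , ,
  D → ,

Found common prefix ',' in productions for D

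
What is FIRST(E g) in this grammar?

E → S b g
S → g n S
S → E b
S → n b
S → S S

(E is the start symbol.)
FIRST sets of the non-terminals involved (from the grammar, by fixed-point iteration):
  FIRST(E) = { 'g', 'n' }

To compute FIRST(E g), process the symbols left to right:
Symbol E is a non-terminal. Add FIRST(E) \ {ε} = { 'g', 'n' }
E is not nullable (ε ∉ FIRST(E)), so stop here.
FIRST(E g) = { 'g', 'n' }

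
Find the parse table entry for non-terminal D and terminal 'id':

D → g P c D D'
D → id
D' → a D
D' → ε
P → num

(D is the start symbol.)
D → id

To find M[D, 'id'], we find productions for D where 'id' is in the predict set (PREDICT(N → α) = (FIRST(α) \ {ε}) ∪ (FOLLOW(N) if α ⇒* ε)).

D → g P c D D': PREDICT = { 'g' }
D → id: PREDICT = { 'id' }
  'id' is in predict set, so this production goes in M[D, 'id']

M[D, 'id'] = D → id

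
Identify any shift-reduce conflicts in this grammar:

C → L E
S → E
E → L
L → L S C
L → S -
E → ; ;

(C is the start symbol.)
Yes — I4: [E → L .] vs [E → . ; ;]; I8: [E → L .] vs [E → . ; ;]

A shift-reduce conflict occurs when an LR(0) state has both:
  - a complete (reduce) item [A → α .] (dot at the end), and
  - a shift item [B → β . c γ] (dot before a terminal).

Augment with C' → C and build the canonical LR(0) collection (I0 = CLOSURE({[C' → . C]}), then GOTO on every symbol after a dot until no new states appear). It has 12 states:
  I0: { [C → . L E], [C' → . C], [E → . ; ;], [E → . L], [L → . L S C], [L → . S -], [S → . E] }  — shift
  I1: { [E → ; . ;] }  — shift
  I2: { [C' → C .] }  — accept
  I3: { [S → E .] }  — reduce
  I4: { [C → L . E], [E → . ; ;], [E → . L], [E → L .], [L → . L S C], [L → . S -], [L → L . S C], [S → . E] }  — shift, reduce
  I5: { [L → S . -] }  — shift
  I6: { [L → S - .] }  — reduce
  I7: { [C → L E .], [S → E .] }  — 2 reduces
  I8: { [E → . ; ;], [E → . L], [E → L .], [L → . L S C], [L → . S -], [L → L . S C], [S → . E] }  — shift, reduce
  I9: { [C → . L E], [E → . ; ;], [E → . L], [L → . L S C], [L → . S -], [L → L S . C], [L → S . -], [S → . E] }  — shift
  I10: { [L → L S C .] }  — reduce
  I11: { [E → ; ; .] }  — reduce

I4 contains reduce item [E → L .] and shift item [E → . ; ;] — shift-reduce conflict.
I8 contains reduce item [E → L .] and shift item [E → . ; ;] — shift-reduce conflict.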